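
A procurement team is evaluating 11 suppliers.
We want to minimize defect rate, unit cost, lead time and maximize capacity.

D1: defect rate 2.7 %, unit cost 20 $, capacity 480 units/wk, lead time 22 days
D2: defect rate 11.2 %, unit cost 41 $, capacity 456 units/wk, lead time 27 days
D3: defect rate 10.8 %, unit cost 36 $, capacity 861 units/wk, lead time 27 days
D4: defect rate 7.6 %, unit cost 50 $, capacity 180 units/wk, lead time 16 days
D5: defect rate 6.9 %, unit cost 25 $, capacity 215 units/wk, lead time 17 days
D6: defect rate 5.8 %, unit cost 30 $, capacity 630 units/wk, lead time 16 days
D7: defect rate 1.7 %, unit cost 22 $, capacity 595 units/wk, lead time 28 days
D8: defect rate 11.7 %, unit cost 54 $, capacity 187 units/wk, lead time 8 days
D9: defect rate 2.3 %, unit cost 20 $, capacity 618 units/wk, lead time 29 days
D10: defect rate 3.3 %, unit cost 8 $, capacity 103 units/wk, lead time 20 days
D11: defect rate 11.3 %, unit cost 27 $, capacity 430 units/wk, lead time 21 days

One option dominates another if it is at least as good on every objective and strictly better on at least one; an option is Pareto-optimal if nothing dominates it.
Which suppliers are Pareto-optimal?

D1: not dominated.
D2: dominated by D1 (defect rate 2.7≤11.2, unit cost 20≤41, capacity 480≥456, lead time 22≤27).
D3: not dominated (best capacity).
D4: dominated by D6 (defect rate 5.8≤7.6, unit cost 30≤50, capacity 630≥180, lead time 16≤16).
D5: not dominated.
D6: not dominated.
D7: not dominated (best defect rate).
D8: not dominated (best lead time).
D9: not dominated.
D10: not dominated (best unit cost).
D11: not dominated.

D1, D3, D5, D6, D7, D8, D9, D10, D11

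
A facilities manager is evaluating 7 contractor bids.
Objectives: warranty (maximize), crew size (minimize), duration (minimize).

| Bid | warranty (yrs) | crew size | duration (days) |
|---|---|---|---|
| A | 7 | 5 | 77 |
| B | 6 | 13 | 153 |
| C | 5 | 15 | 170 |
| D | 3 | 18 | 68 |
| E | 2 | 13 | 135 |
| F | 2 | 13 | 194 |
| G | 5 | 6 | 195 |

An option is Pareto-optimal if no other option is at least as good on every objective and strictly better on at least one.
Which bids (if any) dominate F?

A: warranty 7≥2, crew size 5≤13, duration 77≤194 — dominates F.
B: warranty 6≥2, crew size 13≤13, duration 153≤194 — dominates F.
E: warranty 2≥2, crew size 13≤13, duration 135≤194 — dominates F.
Others (C, D, G) are each worse than F on at least one objective.

A, B, E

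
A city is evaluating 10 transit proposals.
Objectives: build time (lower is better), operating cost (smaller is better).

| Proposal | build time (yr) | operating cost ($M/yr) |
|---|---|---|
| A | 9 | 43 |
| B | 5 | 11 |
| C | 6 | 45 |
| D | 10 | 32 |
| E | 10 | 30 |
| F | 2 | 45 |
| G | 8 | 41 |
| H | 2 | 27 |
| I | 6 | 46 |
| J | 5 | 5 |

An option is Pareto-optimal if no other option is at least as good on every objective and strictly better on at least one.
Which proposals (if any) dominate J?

none

A: worse on build time (9 vs 5).
B: worse on operating cost (11 vs 5).
C: worse on build time (6 vs 5).
D: worse on build time (10 vs 5).
E: worse on build time (10 vs 5).
F: worse on operating cost (45 vs 5).
G: worse on build time (8 vs 5).
H: worse on operating cost (27 vs 5).
I: worse on build time (6 vs 5).
No option dominates J.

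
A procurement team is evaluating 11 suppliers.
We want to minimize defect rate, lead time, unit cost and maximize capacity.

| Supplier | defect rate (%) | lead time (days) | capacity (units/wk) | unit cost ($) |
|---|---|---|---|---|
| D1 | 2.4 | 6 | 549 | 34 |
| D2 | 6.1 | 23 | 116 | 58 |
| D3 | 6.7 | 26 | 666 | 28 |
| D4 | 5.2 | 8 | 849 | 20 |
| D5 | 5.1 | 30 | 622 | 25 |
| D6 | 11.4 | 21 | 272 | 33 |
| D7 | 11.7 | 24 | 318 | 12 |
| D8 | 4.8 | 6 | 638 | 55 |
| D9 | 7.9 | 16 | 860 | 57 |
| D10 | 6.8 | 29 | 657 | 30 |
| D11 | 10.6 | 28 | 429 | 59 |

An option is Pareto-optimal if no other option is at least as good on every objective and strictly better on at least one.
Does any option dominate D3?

Yes

D4 vs D3: defect rate 5.2≤6.7, lead time 8≤26, capacity 849≥666, unit cost 20≤28 — D4 is at least as good on every objective and strictly better on at least one, so D4 dominates D3.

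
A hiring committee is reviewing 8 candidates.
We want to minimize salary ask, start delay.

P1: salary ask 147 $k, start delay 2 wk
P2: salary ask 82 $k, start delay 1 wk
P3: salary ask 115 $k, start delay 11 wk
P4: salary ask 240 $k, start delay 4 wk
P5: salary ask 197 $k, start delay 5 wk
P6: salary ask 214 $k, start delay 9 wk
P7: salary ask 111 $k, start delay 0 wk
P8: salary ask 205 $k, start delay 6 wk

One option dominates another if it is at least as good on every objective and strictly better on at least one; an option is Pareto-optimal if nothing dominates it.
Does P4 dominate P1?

P4 vs P1: P4 is worse on salary ask (240 vs 147), so it does not dominate P1.

No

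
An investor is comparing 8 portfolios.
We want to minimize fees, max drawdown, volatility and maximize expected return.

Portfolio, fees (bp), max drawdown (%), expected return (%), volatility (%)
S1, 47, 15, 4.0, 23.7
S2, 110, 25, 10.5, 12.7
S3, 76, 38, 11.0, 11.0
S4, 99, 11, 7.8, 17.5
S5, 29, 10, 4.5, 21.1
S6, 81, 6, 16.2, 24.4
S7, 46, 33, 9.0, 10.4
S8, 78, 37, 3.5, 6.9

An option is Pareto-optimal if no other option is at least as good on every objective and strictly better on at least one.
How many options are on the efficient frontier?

S1: dominated by S5 (fees 29≤47, max drawdown 10≤15, expected return 4.5≥4.0, volatility 21.1≤23.7).
S2: not dominated.
S3: not dominated.
S4: not dominated.
S5: not dominated (best fees).
S6: not dominated (best max drawdown).
S7: not dominated.
S8: not dominated (best volatility).
Pareto-optimal: S2, S3, S4, S5, S6, S7, S8 → 7.

7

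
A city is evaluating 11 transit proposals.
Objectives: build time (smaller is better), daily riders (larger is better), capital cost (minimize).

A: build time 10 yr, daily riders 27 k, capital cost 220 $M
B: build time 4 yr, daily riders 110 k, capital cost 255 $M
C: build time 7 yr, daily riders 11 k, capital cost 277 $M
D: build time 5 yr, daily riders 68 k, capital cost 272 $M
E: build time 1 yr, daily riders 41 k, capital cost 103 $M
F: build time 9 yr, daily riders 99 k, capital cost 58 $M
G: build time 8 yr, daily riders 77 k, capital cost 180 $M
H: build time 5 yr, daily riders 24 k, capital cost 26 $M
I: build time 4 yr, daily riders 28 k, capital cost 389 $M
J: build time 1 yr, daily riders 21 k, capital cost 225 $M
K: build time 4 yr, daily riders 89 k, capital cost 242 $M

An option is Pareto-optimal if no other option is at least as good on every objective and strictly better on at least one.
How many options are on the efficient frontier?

A: dominated by E (build time 1≤10, daily riders 41≥27, capital cost 103≤220).
B: not dominated (best daily riders).
C: dominated by B (build time 4≤7, daily riders 110≥11, capital cost 255≤277).
D: dominated by B (build time 4≤5, daily riders 110≥68, capital cost 255≤272).
E: not dominated.
F: not dominated.
G: not dominated.
H: not dominated (best capital cost).
I: dominated by B (build time 4≤4, daily riders 110≥28, capital cost 255≤389).
J: dominated by E (build time 1≤1, daily riders 41≥21, capital cost 103≤225).
K: not dominated.
Pareto-optimal: B, E, F, G, H, K → 6.

6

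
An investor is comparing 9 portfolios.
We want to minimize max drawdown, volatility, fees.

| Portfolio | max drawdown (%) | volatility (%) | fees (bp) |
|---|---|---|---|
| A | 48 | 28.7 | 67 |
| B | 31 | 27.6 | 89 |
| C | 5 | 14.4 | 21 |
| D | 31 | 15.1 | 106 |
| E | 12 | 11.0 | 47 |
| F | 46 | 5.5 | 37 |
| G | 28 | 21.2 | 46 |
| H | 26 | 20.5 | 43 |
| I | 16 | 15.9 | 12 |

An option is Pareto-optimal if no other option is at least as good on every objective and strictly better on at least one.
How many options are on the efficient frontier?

A: dominated by C (max drawdown 5≤48, volatility 14.4≤28.7, fees 21≤67).
B: dominated by C (max drawdown 5≤31, volatility 14.4≤27.6, fees 21≤89).
C: not dominated (best max drawdown).
D: dominated by C (max drawdown 5≤31, volatility 14.4≤15.1, fees 21≤106).
E: not dominated.
F: not dominated (best volatility).
G: dominated by C (max drawdown 5≤28, volatility 14.4≤21.2, fees 21≤46).
H: dominated by C (max drawdown 5≤26, volatility 14.4≤20.5, fees 21≤43).
I: not dominated (best fees).
Pareto-optimal: C, E, F, I → 4.

4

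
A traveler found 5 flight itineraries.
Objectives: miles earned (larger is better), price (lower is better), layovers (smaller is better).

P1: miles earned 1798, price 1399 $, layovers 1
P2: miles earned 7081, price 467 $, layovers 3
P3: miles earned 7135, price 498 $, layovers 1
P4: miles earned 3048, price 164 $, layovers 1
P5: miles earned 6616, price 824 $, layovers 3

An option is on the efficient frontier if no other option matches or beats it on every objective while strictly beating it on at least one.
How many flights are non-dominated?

3

P1: dominated by P3 (miles earned 7135≥1798, price 498≤1399, layovers 1≤1).
P2: not dominated.
P3: not dominated (best miles earned).
P4: not dominated (best price).
P5: dominated by P2 (miles earned 7081≥6616, price 467≤824, layovers 3≤3).
Pareto-optimal: P2, P3, P4 → 3.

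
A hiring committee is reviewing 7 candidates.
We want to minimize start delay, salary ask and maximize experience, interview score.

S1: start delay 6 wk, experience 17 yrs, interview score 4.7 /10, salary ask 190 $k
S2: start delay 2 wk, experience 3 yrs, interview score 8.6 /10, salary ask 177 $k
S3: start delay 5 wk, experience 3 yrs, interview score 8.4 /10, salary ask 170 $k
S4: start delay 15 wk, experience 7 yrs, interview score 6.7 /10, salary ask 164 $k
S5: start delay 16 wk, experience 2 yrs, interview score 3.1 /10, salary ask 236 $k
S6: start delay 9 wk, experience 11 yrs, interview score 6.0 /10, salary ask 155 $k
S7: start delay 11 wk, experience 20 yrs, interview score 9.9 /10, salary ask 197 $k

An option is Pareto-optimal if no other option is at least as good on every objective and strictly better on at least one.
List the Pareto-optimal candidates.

S1: not dominated.
S2: not dominated (best start delay).
S3: not dominated.
S4: not dominated.
S5: dominated by S1 (start delay 6≤16, experience 17≥2, interview score 4.7≥3.1, salary ask 190≤236).
S6: not dominated (best salary ask).
S7: not dominated (best experience).

S1, S2, S3, S4, S6, S7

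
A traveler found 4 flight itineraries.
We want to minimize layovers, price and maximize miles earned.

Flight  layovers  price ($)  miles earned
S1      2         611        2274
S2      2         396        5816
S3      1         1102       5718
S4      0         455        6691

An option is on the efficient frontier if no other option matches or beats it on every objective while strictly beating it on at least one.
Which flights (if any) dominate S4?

S1: worse on layovers (2 vs 0).
S2: worse on layovers (2 vs 0).
S3: worse on layovers (1 vs 0).
No option dominates S4.

none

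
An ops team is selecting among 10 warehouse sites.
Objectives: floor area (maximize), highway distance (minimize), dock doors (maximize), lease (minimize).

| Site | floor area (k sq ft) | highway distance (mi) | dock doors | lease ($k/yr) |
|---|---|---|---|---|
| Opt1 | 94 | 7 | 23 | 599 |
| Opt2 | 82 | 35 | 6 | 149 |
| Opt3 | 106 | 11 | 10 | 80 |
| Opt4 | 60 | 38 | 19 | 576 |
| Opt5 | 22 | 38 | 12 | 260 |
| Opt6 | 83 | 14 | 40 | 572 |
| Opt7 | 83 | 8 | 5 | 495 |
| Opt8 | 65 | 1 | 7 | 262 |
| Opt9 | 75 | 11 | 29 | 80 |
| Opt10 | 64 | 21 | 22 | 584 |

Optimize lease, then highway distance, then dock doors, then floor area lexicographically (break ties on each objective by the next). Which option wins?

First minimize lease: best is 80, kept {Opt3, Opt9}.
Then minimize highway distance: best is 11, kept {Opt3, Opt9}.
Then maximize dock doors: best is 29, kept {Opt9}.

Opt9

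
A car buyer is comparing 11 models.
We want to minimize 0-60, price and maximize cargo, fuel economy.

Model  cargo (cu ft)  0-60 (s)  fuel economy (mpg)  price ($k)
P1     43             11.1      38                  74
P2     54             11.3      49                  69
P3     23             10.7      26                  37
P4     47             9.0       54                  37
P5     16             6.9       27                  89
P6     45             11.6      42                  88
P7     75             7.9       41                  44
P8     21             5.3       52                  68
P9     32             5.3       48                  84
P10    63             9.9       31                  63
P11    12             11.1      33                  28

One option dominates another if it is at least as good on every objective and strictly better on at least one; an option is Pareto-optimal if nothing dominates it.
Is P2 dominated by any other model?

No

P1: worse on cargo (43 vs 54).
P3: worse on cargo (23 vs 54).
P4: worse on cargo (47 vs 54).
P5: worse on cargo (16 vs 54).
P6: worse on cargo (45 vs 54).
P7: worse on fuel economy (41 vs 49).
P8: worse on cargo (21 vs 54).
P9: worse on cargo (32 vs 54).
P10: worse on fuel economy (31 vs 49).
P11: worse on cargo (12 vs 54).
No option is at least as good as P2 on every objective and strictly better on one.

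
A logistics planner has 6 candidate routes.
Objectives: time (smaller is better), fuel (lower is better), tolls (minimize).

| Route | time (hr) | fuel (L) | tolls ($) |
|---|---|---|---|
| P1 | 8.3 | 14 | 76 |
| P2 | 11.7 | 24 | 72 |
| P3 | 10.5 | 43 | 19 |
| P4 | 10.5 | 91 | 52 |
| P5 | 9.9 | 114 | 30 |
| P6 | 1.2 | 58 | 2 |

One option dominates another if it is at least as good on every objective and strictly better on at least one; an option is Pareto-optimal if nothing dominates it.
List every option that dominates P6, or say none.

P1: worse on time (8.3 vs 1.2).
P2: worse on time (11.7 vs 1.2).
P3: worse on time (10.5 vs 1.2).
P4: worse on time (10.5 vs 1.2).
P5: worse on time (9.9 vs 1.2).
No option dominates P6.

none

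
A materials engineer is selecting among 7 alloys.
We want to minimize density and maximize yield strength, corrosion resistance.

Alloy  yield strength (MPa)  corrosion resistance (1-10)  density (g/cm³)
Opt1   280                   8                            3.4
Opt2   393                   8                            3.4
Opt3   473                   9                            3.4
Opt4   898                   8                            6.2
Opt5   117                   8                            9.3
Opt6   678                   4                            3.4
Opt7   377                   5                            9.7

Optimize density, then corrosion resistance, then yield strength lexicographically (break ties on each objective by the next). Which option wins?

Opt3

First minimize density: best is 3.4, kept {Opt1, Opt2, Opt3, Opt6}.
Then maximize corrosion resistance: best is 9, kept {Opt3}.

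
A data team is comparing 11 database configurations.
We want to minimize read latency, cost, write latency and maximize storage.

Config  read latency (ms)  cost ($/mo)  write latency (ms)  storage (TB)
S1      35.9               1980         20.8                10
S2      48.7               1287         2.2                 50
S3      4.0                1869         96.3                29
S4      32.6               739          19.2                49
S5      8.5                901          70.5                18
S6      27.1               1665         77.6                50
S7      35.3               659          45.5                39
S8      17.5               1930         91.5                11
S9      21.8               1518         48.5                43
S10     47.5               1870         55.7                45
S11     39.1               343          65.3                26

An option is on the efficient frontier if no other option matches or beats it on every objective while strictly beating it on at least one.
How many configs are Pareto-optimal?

S1: dominated by S4 (read latency 32.6≤35.9, cost 739≤1980, write latency 19.2≤20.8, storage 49≥10).
S2: not dominated (best write latency).
S3: not dominated (best read latency).
S4: not dominated.
S5: not dominated.
S6: not dominated.
S7: not dominated.
S8: dominated by S5 (read latency 8.5≤17.5, cost 901≤1930, write latency 70.5≤91.5, storage 18≥11).
S9: not dominated.
S10: dominated by S4 (read latency 32.6≤47.5, cost 739≤1870, write latency 19.2≤55.7, storage 49≥45).
S11: not dominated (best cost).
Pareto-optimal: S2, S3, S4, S5, S6, S7, S9, S11 → 8.

8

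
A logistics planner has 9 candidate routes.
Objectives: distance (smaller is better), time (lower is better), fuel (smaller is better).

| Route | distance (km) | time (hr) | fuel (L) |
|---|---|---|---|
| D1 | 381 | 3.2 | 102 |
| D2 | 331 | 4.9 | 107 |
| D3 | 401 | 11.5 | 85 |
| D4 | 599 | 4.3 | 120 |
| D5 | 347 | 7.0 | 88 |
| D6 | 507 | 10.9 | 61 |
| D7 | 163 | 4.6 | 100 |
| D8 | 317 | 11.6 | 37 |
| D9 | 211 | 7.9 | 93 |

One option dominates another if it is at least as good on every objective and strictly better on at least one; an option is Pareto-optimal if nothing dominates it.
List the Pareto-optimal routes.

D1: not dominated (best time).
D2: dominated by D7 (distance 163≤331, time 4.6≤4.9, fuel 100≤107).
D3: not dominated.
D4: dominated by D1 (distance 381≤599, time 3.2≤4.3, fuel 102≤120).
D5: not dominated.
D6: not dominated.
D7: not dominated (best distance).
D8: not dominated (best fuel).
D9: not dominated.

D1, D3, D5, D6, D7, D8, D9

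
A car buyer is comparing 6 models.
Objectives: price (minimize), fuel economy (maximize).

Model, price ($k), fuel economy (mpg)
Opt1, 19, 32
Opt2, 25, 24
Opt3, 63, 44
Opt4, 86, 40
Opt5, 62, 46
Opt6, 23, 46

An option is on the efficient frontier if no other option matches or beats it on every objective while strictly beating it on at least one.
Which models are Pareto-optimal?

Opt1, Opt6

Opt1: not dominated (best price).
Opt2: dominated by Opt1 (price 19≤25, fuel economy 32≥24).
Opt3: dominated by Opt5 (price 62≤63, fuel economy 46≥44).
Opt4: dominated by Opt3 (price 63≤86, fuel economy 44≥40).
Opt5: dominated by Opt6 (price 23≤62, fuel economy 46≥46).
Opt6: not dominated.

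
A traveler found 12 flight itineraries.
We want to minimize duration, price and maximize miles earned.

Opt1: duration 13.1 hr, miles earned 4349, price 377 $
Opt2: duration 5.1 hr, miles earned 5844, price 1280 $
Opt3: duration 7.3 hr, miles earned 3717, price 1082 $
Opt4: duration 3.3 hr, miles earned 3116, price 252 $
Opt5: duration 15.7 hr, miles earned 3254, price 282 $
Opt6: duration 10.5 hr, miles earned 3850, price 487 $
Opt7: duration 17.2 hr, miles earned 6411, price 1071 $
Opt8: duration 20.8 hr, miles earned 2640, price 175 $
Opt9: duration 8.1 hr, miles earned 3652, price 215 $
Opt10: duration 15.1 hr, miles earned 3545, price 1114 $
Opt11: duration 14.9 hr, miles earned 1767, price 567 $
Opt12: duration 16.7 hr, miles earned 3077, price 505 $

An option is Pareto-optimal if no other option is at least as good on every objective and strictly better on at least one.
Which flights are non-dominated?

Opt1: not dominated.
Opt2: not dominated.
Opt3: not dominated.
Opt4: not dominated (best duration).
Opt5: dominated by Opt9 (duration 8.1≤15.7, miles earned 3652≥3254, price 215≤282).
Opt6: not dominated.
Opt7: not dominated (best miles earned).
Opt8: not dominated (best price).
Opt9: not dominated.
Opt10: dominated by Opt1 (duration 13.1≤15.1, miles earned 4349≥3545, price 377≤1114).
Opt11: dominated by Opt1 (duration 13.1≤14.9, miles earned 4349≥1767, price 377≤567).
Opt12: dominated by Opt1 (duration 13.1≤16.7, miles earned 4349≥3077, price 377≤505).

Opt1, Opt2, Opt3, Opt4, Opt6, Opt7, Opt8, Opt9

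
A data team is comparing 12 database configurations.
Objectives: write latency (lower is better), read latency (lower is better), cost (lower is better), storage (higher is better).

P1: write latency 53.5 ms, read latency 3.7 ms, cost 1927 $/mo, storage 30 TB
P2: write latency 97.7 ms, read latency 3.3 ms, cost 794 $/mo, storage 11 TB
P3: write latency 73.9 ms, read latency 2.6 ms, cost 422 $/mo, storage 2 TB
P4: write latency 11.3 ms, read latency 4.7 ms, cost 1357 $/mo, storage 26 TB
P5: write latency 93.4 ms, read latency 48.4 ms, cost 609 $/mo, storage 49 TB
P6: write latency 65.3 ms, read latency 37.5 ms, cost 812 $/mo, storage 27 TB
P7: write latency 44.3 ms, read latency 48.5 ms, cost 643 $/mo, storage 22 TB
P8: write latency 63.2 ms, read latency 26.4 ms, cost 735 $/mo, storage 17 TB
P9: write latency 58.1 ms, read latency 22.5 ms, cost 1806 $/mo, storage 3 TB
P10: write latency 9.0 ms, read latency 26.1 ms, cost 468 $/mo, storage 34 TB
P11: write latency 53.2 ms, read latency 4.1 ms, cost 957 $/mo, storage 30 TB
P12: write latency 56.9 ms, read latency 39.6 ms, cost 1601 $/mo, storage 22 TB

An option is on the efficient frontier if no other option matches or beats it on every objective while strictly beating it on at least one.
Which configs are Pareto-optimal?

P1, P2, P3, P4, P5, P10, P11

P1: not dominated.
P2: not dominated.
P3: not dominated (best read latency).
P4: not dominated.
P5: not dominated (best storage).
P6: dominated by P10 (write latency 9.0≤65.3, read latency 26.1≤37.5, cost 468≤812, storage 34≥27).
P7: dominated by P10 (write latency 9.0≤44.3, read latency 26.1≤48.5, cost 468≤643, storage 34≥22).
P8: dominated by P10 (write latency 9.0≤63.2, read latency 26.1≤26.4, cost 468≤735, storage 34≥17).
P9: dominated by P4 (write latency 11.3≤58.1, read latency 4.7≤22.5, cost 1357≤1806, storage 26≥3).
P10: not dominated (best write latency).
P11: not dominated.
P12: dominated by P4 (write latency 11.3≤56.9, read latency 4.7≤39.6, cost 1357≤1601, storage 26≥22).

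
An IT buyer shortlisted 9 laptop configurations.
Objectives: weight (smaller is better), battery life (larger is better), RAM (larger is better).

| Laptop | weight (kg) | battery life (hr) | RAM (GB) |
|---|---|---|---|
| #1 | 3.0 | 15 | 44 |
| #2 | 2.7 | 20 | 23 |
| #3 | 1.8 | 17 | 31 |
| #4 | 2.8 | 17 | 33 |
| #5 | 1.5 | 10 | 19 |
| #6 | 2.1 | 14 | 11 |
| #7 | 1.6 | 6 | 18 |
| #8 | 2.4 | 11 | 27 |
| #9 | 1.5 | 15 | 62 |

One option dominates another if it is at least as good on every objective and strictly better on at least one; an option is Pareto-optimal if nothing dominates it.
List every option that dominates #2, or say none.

none

#1: worse on weight (3.0 vs 2.7).
#3: worse on battery life (17 vs 20).
#4: worse on weight (2.8 vs 2.7).
#5: worse on battery life (10 vs 20).
#6: worse on battery life (14 vs 20).
#7: worse on battery life (6 vs 20).
#8: worse on battery life (11 vs 20).
#9: worse on battery life (15 vs 20).
No option dominates #2.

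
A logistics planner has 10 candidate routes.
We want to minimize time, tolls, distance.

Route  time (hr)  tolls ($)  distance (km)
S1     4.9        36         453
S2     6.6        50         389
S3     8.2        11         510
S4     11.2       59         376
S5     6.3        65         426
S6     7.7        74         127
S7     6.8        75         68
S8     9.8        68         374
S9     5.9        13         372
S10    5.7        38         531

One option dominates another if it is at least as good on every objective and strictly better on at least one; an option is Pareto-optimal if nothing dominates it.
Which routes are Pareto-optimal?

S1: not dominated (best time).
S2: dominated by S9 (time 5.9≤6.6, tolls 13≤50, distance 372≤389).
S3: not dominated (best tolls).
S4: dominated by S9 (time 5.9≤11.2, tolls 13≤59, distance 372≤376).
S5: dominated by S9 (time 5.9≤6.3, tolls 13≤65, distance 372≤426).
S6: not dominated.
S7: not dominated (best distance).
S8: dominated by S9 (time 5.9≤9.8, tolls 13≤68, distance 372≤374).
S9: not dominated.
S10: dominated by S1 (time 4.9≤5.7, tolls 36≤38, distance 453≤531).

S1, S3, S6, S7, S9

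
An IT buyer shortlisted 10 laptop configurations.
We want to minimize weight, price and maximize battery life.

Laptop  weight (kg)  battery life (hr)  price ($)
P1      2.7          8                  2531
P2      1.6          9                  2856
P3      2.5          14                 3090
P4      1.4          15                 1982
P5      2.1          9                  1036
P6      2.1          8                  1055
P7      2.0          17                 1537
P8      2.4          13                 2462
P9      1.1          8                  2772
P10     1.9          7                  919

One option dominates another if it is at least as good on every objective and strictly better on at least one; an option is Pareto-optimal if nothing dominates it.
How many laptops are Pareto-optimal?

5

P1: dominated by P4 (weight 1.4≤2.7, battery life 15≥8, price 1982≤2531).
P2: dominated by P4 (weight 1.4≤1.6, battery life 15≥9, price 1982≤2856).
P3: dominated by P4 (weight 1.4≤2.5, battery life 15≥14, price 1982≤3090).
P4: not dominated.
P5: not dominated.
P6: dominated by P5 (weight 2.1≤2.1, battery life 9≥8, price 1036≤1055).
P7: not dominated (best battery life).
P8: dominated by P4 (weight 1.4≤2.4, battery life 15≥13, price 1982≤2462).
P9: not dominated (best weight).
P10: not dominated (best price).
Pareto-optimal: P4, P5, P7, P9, P10 → 5.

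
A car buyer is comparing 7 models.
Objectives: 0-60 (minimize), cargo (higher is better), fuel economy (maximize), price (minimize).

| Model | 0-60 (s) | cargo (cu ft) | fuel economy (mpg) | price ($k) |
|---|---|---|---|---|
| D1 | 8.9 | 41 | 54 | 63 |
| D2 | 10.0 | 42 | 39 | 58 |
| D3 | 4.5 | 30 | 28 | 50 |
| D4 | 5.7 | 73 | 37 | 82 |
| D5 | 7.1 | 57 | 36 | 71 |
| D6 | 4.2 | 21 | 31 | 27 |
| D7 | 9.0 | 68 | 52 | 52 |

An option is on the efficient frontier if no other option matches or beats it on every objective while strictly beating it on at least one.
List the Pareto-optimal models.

D1, D3, D4, D5, D6, D7

D1: not dominated (best fuel economy).
D2: dominated by D7 (0-60 9.0≤10.0, cargo 68≥42, fuel economy 52≥39, price 52≤58).
D3: not dominated.
D4: not dominated (best cargo).
D5: not dominated.
D6: not dominated (best 0-60).
D7: not dominated.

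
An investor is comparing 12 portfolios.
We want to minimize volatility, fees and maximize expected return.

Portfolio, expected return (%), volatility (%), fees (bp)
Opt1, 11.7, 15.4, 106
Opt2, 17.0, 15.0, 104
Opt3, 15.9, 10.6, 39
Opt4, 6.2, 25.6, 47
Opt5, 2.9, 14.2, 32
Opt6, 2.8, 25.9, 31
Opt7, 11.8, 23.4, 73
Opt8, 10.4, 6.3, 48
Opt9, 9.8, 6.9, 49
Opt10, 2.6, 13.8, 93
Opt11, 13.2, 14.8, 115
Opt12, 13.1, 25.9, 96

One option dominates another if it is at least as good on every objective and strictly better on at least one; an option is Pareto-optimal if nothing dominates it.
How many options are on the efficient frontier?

Opt1: dominated by Opt2 (expected return 17.0≥11.7, volatility 15.0≤15.4, fees 104≤106).
Opt2: not dominated (best expected return).
Opt3: not dominated.
Opt4: dominated by Opt3 (expected return 15.9≥6.2, volatility 10.6≤25.6, fees 39≤47).
Opt5: not dominated.
Opt6: not dominated (best fees).
Opt7: dominated by Opt3 (expected return 15.9≥11.8, volatility 10.6≤23.4, fees 39≤73).
Opt8: not dominated (best volatility).
Opt9: dominated by Opt8 (expected return 10.4≥9.8, volatility 6.3≤6.9, fees 48≤49).
Opt10: dominated by Opt3 (expected return 15.9≥2.6, volatility 10.6≤13.8, fees 39≤93).
Opt11: dominated by Opt3 (expected return 15.9≥13.2, volatility 10.6≤14.8, fees 39≤115).
Opt12: dominated by Opt3 (expected return 15.9≥13.1, volatility 10.6≤25.9, fees 39≤96).
Pareto-optimal: Opt2, Opt3, Opt5, Opt6, Opt8 → 5.

5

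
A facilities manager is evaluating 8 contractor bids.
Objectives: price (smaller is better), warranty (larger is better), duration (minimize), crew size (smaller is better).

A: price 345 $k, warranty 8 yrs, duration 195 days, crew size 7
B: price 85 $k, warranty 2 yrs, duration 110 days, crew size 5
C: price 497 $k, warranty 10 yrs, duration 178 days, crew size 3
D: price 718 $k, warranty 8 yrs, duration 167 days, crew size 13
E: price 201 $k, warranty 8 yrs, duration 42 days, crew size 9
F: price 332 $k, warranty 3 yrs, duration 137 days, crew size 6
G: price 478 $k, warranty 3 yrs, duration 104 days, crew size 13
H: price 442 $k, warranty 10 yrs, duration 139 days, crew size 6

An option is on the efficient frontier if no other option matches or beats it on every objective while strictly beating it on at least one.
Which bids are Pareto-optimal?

A, B, C, E, F, H

A: not dominated.
B: not dominated (best price).
C: not dominated (best crew size).
D: dominated by E (price 201≤718, warranty 8≥8, duration 42≤167, crew size 9≤13).
E: not dominated (best duration).
F: not dominated.
G: dominated by E (price 201≤478, warranty 8≥3, duration 42≤104, crew size 9≤13).
H: not dominated.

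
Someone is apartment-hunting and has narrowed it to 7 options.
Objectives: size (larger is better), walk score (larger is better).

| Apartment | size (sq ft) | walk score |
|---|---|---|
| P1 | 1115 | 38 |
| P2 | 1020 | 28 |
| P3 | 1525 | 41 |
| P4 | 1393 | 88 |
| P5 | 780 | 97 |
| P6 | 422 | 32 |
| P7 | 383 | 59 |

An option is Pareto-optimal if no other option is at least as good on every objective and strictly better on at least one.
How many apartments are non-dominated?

3

P1: dominated by P3 (size 1525≥1115, walk score 41≥38).
P2: dominated by P1 (size 1115≥1020, walk score 38≥28).
P3: not dominated (best size).
P4: not dominated.
P5: not dominated (best walk score).
P6: dominated by P1 (size 1115≥422, walk score 38≥32).
P7: dominated by P4 (size 1393≥383, walk score 88≥59).
Pareto-optimal: P3, P4, P5 → 3.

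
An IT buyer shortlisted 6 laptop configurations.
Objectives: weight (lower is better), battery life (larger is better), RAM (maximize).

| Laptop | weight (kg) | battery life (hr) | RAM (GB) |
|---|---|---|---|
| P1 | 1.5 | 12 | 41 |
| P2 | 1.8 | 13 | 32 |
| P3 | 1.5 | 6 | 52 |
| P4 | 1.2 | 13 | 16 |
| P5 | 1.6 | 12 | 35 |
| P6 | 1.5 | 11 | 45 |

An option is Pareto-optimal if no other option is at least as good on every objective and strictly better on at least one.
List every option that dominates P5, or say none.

P1: weight 1.5≤1.6, battery life 12≥12, RAM 41≥35 — dominates P5.
Others (P2, P3, P4, P6) are each worse than P5 on at least one objective.

P1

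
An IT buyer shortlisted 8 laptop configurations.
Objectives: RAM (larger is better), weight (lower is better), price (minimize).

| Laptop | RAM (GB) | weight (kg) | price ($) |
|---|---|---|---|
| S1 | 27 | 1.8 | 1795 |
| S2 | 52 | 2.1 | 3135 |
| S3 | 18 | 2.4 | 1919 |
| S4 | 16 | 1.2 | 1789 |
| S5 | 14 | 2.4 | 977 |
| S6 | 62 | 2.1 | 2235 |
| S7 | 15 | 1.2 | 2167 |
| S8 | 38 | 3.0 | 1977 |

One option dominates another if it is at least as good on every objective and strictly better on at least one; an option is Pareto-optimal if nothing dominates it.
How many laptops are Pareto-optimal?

S1: not dominated.
S2: dominated by S6 (RAM 62≥52, weight 2.1≤2.1, price 2235≤3135).
S3: dominated by S1 (RAM 27≥18, weight 1.8≤2.4, price 1795≤1919).
S4: not dominated.
S5: not dominated (best price).
S6: not dominated (best RAM).
S7: dominated by S4 (RAM 16≥15, weight 1.2≤1.2, price 1789≤2167).
S8: not dominated.
Pareto-optimal: S1, S4, S5, S6, S8 → 5.

5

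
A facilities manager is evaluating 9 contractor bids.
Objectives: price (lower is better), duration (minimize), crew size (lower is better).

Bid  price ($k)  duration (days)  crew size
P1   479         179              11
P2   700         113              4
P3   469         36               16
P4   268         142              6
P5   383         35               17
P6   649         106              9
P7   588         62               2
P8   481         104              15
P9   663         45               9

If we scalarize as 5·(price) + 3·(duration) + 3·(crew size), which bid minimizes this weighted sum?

P4

P1: 5·479 + 3·179 + 3·11 = 2965
P2: 5·700 + 3·113 + 3·4 = 3851
P3: 5·469 + 3·36 + 3·16 = 2501
P4: 5·268 + 3·142 + 3·6 = 1784
P5: 5·383 + 3·35 + 3·17 = 2071
P6: 5·649 + 3·106 + 3·9 = 3590
P7: 5·588 + 3·62 + 3·2 = 3132
P8: 5·481 + 3·104 + 3·15 = 2762
P9: 5·663 + 3·45 + 3·9 = 3477
Lowest: P4 at 1784.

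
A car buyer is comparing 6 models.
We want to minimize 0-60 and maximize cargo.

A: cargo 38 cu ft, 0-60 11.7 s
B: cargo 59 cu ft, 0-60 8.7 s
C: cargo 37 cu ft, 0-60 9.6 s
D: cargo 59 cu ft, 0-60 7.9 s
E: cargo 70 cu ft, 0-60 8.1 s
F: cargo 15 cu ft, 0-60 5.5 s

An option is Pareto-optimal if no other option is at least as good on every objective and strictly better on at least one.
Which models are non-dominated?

D, E, F

A: dominated by B (cargo 59≥38, 0-60 8.7≤11.7).
B: dominated by D (cargo 59≥59, 0-60 7.9≤8.7).
C: dominated by B (cargo 59≥37, 0-60 8.7≤9.6).
D: not dominated.
E: not dominated (best cargo).
F: not dominated (best 0-60).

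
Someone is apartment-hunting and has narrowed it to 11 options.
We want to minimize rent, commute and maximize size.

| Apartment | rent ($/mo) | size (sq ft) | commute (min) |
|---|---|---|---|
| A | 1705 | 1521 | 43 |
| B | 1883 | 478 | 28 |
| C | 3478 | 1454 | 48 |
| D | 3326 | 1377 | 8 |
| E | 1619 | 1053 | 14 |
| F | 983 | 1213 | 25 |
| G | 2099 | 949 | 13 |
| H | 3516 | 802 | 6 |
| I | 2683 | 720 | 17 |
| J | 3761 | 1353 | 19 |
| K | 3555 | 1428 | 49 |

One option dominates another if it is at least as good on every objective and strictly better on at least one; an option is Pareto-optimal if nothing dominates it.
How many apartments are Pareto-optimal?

A: not dominated (best size).
B: dominated by E (rent 1619≤1883, size 1053≥478, commute 14≤28).
C: dominated by A (rent 1705≤3478, size 1521≥1454, commute 43≤48).
D: not dominated.
E: not dominated.
F: not dominated (best rent).
G: not dominated.
H: not dominated (best commute).
I: dominated by E (rent 1619≤2683, size 1053≥720, commute 14≤17).
J: dominated by D (rent 3326≤3761, size 1377≥1353, commute 8≤19).
K: dominated by A (rent 1705≤3555, size 1521≥1428, commute 43≤49).
Pareto-optimal: A, D, E, F, G, H → 6.

6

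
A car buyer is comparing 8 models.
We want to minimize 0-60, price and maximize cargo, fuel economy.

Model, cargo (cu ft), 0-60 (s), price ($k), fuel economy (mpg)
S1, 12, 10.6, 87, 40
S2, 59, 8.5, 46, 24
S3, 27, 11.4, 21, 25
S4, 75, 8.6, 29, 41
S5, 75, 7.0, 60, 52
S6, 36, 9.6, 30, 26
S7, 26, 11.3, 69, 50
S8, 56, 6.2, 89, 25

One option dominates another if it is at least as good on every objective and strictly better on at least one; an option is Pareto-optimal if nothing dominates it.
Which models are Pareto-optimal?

S2, S3, S4, S5, S8

S1: dominated by S4 (cargo 75≥12, 0-60 8.6≤10.6, price 29≤87, fuel economy 41≥40).
S2: not dominated.
S3: not dominated (best price).
S4: not dominated.
S5: not dominated (best fuel economy).
S6: dominated by S4 (cargo 75≥36, 0-60 8.6≤9.6, price 29≤30, fuel economy 41≥26).
S7: dominated by S5 (cargo 75≥26, 0-60 7.0≤11.3, price 60≤69, fuel economy 52≥50).
S8: not dominated (best 0-60).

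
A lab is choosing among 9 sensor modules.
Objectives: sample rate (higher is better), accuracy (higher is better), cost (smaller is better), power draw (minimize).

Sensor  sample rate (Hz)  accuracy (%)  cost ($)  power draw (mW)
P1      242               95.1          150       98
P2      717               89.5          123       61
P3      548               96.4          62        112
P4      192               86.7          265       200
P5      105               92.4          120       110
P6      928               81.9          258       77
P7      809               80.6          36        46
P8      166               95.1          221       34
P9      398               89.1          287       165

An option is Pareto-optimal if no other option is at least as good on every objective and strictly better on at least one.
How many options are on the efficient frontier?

7

P1: not dominated.
P2: not dominated.
P3: not dominated (best accuracy).
P4: dominated by P1 (sample rate 242≥192, accuracy 95.1≥86.7, cost 150≤265, power draw 98≤200).
P5: not dominated.
P6: not dominated (best sample rate).
P7: not dominated (best cost).
P8: not dominated (best power draw).
P9: dominated by P2 (sample rate 717≥398, accuracy 89.5≥89.1, cost 123≤287, power draw 61≤165).
Pareto-optimal: P1, P2, P3, P5, P6, P7, P8 → 7.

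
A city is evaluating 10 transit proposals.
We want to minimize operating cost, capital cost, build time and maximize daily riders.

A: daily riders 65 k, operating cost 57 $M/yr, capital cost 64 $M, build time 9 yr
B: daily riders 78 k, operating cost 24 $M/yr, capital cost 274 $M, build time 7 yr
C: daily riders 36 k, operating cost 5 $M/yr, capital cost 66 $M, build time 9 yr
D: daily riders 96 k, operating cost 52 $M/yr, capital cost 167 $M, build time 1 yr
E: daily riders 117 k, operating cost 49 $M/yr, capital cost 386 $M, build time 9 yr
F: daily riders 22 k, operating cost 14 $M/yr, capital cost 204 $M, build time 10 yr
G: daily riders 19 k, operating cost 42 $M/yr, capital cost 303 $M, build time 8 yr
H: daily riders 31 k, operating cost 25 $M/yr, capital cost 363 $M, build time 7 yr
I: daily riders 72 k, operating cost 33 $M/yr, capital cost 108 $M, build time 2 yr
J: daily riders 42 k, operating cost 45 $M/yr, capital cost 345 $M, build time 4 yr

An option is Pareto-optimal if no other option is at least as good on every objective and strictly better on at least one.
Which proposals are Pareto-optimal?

A, B, C, D, E, I

A: not dominated (best capital cost).
B: not dominated.
C: not dominated (best operating cost).
D: not dominated (best build time).
E: not dominated (best daily riders).
F: dominated by C (daily riders 36≥22, operating cost 5≤14, capital cost 66≤204, build time 9≤10).
G: dominated by B (daily riders 78≥19, operating cost 24≤42, capital cost 274≤303, build time 7≤8).
H: dominated by B (daily riders 78≥31, operating cost 24≤25, capital cost 274≤363, build time 7≤7).
I: not dominated.
J: dominated by I (daily riders 72≥42, operating cost 33≤45, capital cost 108≤345, build time 2≤4).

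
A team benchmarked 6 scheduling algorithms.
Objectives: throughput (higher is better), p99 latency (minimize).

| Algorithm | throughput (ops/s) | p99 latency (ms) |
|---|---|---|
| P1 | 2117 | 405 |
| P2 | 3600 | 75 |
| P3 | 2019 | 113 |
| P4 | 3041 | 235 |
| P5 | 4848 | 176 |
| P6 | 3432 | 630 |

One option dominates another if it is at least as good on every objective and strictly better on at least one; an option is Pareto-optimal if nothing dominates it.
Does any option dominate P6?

P2 vs P6: throughput 3600≥3432, p99 latency 75≤630 — P2 is at least as good on every objective and strictly better on at least one, so P2 dominates P6.

Yes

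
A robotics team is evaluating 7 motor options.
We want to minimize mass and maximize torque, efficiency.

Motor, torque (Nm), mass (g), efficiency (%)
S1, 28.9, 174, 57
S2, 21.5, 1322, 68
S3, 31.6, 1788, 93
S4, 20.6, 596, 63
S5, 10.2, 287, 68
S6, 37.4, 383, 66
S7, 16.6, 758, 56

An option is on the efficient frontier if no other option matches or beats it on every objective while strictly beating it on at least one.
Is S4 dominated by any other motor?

Yes

S6 vs S4: torque 37.4≥20.6, mass 383≤596, efficiency 66≥63 — S6 is at least as good on every objective and strictly better on at least one, so S6 dominates S4.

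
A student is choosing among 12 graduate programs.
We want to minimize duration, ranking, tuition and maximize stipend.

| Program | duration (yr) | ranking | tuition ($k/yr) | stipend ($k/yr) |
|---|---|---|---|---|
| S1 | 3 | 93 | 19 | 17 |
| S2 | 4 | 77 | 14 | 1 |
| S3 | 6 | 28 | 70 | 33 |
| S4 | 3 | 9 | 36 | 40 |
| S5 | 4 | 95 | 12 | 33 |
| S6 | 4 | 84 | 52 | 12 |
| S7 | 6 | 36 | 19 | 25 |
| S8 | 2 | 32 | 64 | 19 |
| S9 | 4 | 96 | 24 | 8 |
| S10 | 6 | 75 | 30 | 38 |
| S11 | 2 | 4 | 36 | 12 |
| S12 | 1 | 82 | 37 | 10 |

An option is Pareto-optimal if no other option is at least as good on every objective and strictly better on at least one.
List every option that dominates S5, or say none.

none

S1: worse on tuition (19 vs 12).
S2: worse on tuition (14 vs 12).
S3: worse on duration (6 vs 4).
S4: worse on tuition (36 vs 12).
S6: worse on tuition (52 vs 12).
S7: worse on duration (6 vs 4).
S8: worse on tuition (64 vs 12).
S9: worse on ranking (96 vs 95).
S10: worse on duration (6 vs 4).
S11: worse on tuition (36 vs 12).
S12: worse on tuition (37 vs 12).
No option dominates S5.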